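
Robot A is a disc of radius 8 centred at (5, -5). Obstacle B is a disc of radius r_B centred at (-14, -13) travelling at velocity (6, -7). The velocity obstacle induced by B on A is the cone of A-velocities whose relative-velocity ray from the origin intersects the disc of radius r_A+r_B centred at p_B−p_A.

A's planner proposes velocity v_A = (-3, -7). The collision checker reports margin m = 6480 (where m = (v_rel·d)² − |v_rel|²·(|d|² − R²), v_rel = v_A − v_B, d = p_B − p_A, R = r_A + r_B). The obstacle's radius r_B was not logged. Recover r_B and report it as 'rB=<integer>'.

m = 6480
d = (-19, -8);  v_rel = (-9, 0),  |v_rel|² = 81
v_rel×d = (-9)·(-8) − (0)·(-19) = 72
since m = R²·81 − 72²:  R² = (5184 + 6480) / 81 = 144
R = √144 = 12  ⇒  r_B = 12 − 8 = 4

rB=4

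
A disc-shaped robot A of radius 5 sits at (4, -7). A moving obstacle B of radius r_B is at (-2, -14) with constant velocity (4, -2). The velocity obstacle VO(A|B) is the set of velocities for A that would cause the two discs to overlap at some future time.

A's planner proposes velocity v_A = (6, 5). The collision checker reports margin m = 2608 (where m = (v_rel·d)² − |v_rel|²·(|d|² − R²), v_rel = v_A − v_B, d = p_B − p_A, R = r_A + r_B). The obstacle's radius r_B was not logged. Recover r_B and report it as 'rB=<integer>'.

m = 2608
d = (-6, -7);  v_rel = (2, 7),  |v_rel|² = 53
v_rel×d = (2)·(-7) − (7)·(-6) = 28
since m = R²·53 − 28²:  R² = (784 + 2608) / 53 = 64
R = √64 = 8  ⇒  r_B = 8 − 5 = 3

rB=3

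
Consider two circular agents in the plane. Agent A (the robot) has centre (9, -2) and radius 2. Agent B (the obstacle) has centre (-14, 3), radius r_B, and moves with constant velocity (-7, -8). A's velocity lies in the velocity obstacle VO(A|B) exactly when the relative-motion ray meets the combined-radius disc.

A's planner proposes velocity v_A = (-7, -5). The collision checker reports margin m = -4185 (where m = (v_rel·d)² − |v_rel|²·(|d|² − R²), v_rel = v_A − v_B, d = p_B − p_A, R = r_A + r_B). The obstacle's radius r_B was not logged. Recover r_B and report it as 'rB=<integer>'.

m = -4185
d = (-23, 5);  v_rel = (0, 3),  |v_rel|² = 9
v_rel×d = (0)·(5) − (3)·(-23) = 69
since m = R²·9 − 69²:  R² = (4761 + -4185) / 9 = 64
R = √64 = 8  ⇒  r_B = 8 − 2 = 6

rB=6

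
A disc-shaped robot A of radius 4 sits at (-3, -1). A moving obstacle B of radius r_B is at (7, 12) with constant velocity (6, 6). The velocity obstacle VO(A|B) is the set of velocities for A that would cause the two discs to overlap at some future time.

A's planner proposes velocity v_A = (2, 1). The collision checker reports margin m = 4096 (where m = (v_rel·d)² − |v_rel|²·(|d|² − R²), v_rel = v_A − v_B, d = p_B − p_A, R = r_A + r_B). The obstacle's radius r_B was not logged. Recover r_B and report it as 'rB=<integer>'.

m = 4096
d = (10, 13);  v_rel = (-4, -5),  |v_rel|² = 41
v_rel×d = (-4)·(13) − (-5)·(10) = -2
since m = R²·41 − (-2)²:  R² = (4 + 4096) / 41 = 100
R = √100 = 10  ⇒  r_B = 10 − 4 = 6

rB=6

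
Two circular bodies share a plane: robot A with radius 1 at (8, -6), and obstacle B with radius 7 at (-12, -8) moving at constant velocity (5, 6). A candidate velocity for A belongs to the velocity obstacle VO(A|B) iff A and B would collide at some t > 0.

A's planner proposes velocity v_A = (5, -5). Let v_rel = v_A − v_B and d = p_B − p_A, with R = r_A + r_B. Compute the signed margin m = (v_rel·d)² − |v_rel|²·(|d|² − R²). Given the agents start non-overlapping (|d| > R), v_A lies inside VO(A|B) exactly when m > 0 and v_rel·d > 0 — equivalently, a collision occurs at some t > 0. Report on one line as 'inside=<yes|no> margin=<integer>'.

d = (-20, -2),  |d|² = 404;  R = 1+7 = 8,  c = 404−8² = 340
v_rel = (0, -11),  |v_rel|² = 121;  v_rel·d = (0)·(-20) + (-11)·(-2) = 22
121·t² − 44·t + 340 = 0  ⇒  m = 22² − 121·340 = -40656
m = -40656 < 0,  v_rel·d = 22 > 0  ⇒  outside

inside=no margin=-40656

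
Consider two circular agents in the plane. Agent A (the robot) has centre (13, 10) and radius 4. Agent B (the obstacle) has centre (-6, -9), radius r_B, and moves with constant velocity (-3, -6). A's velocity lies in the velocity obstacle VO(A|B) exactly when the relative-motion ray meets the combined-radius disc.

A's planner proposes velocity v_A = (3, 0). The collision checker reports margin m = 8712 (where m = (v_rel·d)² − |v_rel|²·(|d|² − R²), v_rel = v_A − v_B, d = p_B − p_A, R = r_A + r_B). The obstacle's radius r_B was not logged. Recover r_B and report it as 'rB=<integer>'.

m = 8712
d = (-19, -19);  v_rel = (6, 6),  |v_rel|² = 72
v_rel×d = (6)·(-19) − (6)·(-19) = 0
since m = R²·72 − 0²:  R² = (0 + 8712) / 72 = 121
R = √121 = 11  ⇒  r_B = 11 − 4 = 7

rB=7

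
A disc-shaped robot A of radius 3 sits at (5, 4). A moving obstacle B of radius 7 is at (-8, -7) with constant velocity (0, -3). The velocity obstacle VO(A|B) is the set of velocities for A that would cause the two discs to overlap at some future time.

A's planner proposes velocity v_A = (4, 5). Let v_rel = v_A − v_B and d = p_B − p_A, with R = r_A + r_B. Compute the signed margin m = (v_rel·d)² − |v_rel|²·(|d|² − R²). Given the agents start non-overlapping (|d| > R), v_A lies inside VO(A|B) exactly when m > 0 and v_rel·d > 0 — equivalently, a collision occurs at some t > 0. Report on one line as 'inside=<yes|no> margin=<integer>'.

d = (-13, -11),  |d|² = 290;  R = 3+7 = 10,  c = 290−10² = 190
v_rel = (4, 8),  |v_rel|² = 80;  v_rel·d = (4)·(-13) + (8)·(-11) = -140
80·t² + 280·t + 190 = 0  ⇒  m = (-140)² − 80·190 = 4400
m = 4400 > 0,  v_rel·d = -140 < 0  ⇒  outside

inside=no margin=4400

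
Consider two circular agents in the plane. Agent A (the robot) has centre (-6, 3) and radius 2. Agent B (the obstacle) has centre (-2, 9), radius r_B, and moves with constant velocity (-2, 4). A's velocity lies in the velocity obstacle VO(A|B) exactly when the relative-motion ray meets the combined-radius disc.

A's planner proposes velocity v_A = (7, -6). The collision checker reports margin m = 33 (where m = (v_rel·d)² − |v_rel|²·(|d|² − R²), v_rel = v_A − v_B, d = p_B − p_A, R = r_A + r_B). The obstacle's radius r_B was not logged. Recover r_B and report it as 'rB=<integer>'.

m = 33
d = (4, 6);  v_rel = (9, -10),  |v_rel|² = 181
v_rel×d = (9)·(6) − (-10)·(4) = 94
since m = R²·181 − 94²:  R² = (8836 + 33) / 181 = 49
R = √49 = 7  ⇒  r_B = 7 − 2 = 5

rB=5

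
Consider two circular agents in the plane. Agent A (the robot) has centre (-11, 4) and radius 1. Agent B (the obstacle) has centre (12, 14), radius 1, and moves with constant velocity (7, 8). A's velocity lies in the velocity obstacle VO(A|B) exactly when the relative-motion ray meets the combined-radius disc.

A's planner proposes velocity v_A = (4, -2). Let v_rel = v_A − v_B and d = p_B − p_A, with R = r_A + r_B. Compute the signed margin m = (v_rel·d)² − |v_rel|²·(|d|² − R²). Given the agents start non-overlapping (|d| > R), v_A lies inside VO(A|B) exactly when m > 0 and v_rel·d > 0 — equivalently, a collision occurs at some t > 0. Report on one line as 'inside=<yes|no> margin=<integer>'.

d = (23, 10),  |d|² = 629;  R = 1+1 = 2,  c = 629−2² = 625
v_rel = (-3, -10),  |v_rel|² = 109;  v_rel·d = (-3)·(23) + (-10)·(10) = -169
109·t² + 338·t + 625 = 0  ⇒  m = (-169)² − 109·625 = -39564
m = -39564 < 0,  v_rel·d = -169 < 0  ⇒  outside

inside=no margin=-39564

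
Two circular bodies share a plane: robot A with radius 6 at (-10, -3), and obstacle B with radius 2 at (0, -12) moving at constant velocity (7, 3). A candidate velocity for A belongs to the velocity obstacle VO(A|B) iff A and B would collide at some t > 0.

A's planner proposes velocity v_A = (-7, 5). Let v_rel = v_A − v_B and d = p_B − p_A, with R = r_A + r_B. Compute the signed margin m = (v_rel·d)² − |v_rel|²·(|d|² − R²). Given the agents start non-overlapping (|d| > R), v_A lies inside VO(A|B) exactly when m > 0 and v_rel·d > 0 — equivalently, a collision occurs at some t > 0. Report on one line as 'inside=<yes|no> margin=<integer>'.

d = (10, -9),  |d|² = 181;  R = 6+2 = 8,  c = 181−8² = 117
v_rel = (-14, 2),  |v_rel|² = 200;  v_rel·d = (-14)·(10) + (2)·(-9) = -158
200·t² + 316·t + 117 = 0  ⇒  m = (-158)² − 200·117 = 1564
m = 1564 > 0,  v_rel·d = -158 < 0  ⇒  outside

inside=no margin=1564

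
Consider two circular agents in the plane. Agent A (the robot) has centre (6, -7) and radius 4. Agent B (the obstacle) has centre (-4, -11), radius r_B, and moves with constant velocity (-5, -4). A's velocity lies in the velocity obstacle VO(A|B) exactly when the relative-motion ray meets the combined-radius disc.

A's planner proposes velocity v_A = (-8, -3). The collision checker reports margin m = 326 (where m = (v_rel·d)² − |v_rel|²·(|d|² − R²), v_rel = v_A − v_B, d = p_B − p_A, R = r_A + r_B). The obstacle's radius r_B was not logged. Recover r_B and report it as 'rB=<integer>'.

m = 326
d = (-10, -4);  v_rel = (-3, 1),  |v_rel|² = 10
v_rel×d = (-3)·(-4) − (1)·(-10) = 22
since m = R²·10 − 22²:  R² = (484 + 326) / 10 = 81
R = √81 = 9  ⇒  r_B = 9 − 4 = 5

rB=5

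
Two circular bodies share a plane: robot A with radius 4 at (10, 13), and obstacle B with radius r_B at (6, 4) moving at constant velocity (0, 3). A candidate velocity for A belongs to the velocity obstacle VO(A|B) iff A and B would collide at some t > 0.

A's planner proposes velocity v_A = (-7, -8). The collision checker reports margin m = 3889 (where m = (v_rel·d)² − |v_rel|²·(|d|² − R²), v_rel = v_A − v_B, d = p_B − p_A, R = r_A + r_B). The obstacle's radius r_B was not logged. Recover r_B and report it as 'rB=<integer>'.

m = 3889
d = (-4, -9);  v_rel = (-7, -11),  |v_rel|² = 170
v_rel×d = (-7)·(-9) − (-11)·(-4) = 19
since m = R²·170 − 19²:  R² = (361 + 3889) / 170 = 25
R = √25 = 5  ⇒  r_B = 5 − 4 = 1

rB=1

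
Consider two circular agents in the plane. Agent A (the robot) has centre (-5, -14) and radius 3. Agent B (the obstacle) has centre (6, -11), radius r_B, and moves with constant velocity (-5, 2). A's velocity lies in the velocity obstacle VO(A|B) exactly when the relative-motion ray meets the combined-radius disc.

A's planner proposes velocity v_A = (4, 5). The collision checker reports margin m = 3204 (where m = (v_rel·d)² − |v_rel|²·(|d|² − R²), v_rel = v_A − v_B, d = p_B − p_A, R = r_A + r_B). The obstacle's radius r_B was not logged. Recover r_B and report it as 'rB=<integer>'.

m = 3204
d = (11, 3);  v_rel = (9, 3),  |v_rel|² = 90
v_rel×d = (9)·(3) − (3)·(11) = -6
since m = R²·90 − (-6)²:  R² = (36 + 3204) / 90 = 36
R = √36 = 6  ⇒  r_B = 6 − 3 = 3

rB=3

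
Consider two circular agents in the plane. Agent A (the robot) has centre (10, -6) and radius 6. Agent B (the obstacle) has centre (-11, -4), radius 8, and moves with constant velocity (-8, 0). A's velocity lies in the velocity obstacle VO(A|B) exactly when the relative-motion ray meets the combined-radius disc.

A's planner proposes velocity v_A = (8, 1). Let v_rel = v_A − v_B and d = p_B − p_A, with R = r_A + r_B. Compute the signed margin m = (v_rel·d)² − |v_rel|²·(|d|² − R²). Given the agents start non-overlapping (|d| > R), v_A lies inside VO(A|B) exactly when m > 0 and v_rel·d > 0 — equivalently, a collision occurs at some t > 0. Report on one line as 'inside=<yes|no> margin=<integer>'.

d = (-21, 2),  |d|² = 445;  R = 6+8 = 14,  c = 445−14² = 249
v_rel = (16, 1),  |v_rel|² = 257;  v_rel·d = (16)·(-21) + (1)·(2) = -334
257·t² + 668·t + 249 = 0  ⇒  m = (-334)² − 257·249 = 47563
m = 47563 > 0,  v_rel·d = -334 < 0  ⇒  outside

inside=no margin=47563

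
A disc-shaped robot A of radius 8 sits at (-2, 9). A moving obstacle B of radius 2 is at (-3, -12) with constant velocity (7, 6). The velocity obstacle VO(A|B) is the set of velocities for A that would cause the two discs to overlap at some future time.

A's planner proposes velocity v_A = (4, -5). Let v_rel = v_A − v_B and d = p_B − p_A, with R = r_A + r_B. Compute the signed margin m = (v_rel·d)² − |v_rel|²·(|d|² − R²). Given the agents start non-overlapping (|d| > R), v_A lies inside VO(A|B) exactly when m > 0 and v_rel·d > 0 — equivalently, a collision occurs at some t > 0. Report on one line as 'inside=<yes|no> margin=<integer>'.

d = (-1, -21),  |d|² = 442;  R = 8+2 = 10,  c = 442−10² = 342
v_rel = (-3, -11),  |v_rel|² = 130;  v_rel·d = (-3)·(-1) + (-11)·(-21) = 234
130·t² − 468·t + 342 = 0  ⇒  m = 234² − 130·342 = 10296
m = 10296 > 0,  v_rel·d = 234 > 0  ⇒  inside

inside=yes margin=10296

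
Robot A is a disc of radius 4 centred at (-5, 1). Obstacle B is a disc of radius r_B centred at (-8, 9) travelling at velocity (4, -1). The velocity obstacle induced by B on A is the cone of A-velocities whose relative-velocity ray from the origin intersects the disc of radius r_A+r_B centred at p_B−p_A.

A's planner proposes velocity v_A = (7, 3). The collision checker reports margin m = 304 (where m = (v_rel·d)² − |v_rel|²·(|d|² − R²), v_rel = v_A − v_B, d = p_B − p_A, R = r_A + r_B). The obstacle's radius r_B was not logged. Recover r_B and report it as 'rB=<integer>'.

m = 304
d = (-3, 8);  v_rel = (3, 4),  |v_rel|² = 25
v_rel×d = (3)·(8) − (4)·(-3) = 36
since m = R²·25 − 36²:  R² = (1296 + 304) / 25 = 64
R = √64 = 8  ⇒  r_B = 8 − 4 = 4

rB=4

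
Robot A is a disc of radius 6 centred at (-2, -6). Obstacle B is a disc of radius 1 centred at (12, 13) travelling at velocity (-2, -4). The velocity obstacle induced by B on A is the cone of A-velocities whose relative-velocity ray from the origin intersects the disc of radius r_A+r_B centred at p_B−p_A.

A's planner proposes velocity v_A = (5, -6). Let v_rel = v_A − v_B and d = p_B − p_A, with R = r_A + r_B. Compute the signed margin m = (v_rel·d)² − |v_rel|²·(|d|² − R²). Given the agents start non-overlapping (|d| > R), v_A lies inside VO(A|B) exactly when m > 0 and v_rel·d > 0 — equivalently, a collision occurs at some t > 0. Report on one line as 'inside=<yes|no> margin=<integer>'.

d = (14, 19),  |d|² = 557;  R = 6+1 = 7,  c = 557−7² = 508
v_rel = (7, -2),  |v_rel|² = 53;  v_rel·d = (7)·(14) + (-2)·(19) = 60
53·t² − 120·t + 508 = 0  ⇒  m = 60² − 53·508 = -23324
m = -23324 < 0,  v_rel·d = 60 > 0  ⇒  outside

inside=no margin=-23324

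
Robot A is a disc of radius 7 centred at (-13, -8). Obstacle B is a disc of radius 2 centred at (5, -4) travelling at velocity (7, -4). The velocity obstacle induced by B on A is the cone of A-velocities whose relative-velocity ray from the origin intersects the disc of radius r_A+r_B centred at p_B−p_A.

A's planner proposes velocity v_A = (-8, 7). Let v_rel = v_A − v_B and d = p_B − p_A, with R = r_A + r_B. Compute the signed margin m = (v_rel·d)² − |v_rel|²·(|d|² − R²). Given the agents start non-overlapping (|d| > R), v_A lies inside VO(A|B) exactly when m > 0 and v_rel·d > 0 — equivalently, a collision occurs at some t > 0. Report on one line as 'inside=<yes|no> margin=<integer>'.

d = (18, 4),  |d|² = 340;  R = 7+2 = 9,  c = 340−9² = 259
v_rel = (-15, 11),  |v_rel|² = 346;  v_rel·d = (-15)·(18) + (11)·(4) = -226
346·t² + 452·t + 259 = 0  ⇒  m = (-226)² − 346·259 = -38538
m = -38538 < 0,  v_rel·d = -226 < 0  ⇒  outside

inside=no margin=-38538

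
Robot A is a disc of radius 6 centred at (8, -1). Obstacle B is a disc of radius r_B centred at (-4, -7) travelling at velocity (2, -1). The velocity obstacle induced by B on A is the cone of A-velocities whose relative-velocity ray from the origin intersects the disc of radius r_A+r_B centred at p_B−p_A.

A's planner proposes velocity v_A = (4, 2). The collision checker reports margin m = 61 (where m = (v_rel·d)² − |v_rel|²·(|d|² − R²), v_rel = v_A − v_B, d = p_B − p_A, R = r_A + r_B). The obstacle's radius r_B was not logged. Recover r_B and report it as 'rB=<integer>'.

m = 61
d = (-12, -6);  v_rel = (2, 3),  |v_rel|² = 13
v_rel×d = (2)·(-6) − (3)·(-12) = 24
since m = R²·13 − 24²:  R² = (576 + 61) / 13 = 49
R = √49 = 7  ⇒  r_B = 7 − 6 = 1

rB=1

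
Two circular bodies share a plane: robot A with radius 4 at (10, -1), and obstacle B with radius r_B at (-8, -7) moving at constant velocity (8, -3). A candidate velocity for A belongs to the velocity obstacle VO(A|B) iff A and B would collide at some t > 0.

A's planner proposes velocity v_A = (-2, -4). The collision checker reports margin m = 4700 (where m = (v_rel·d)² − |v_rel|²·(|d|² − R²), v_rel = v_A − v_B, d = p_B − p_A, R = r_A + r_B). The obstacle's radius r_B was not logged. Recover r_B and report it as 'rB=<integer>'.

m = 4700
d = (-18, -6);  v_rel = (-10, -1),  |v_rel|² = 101
v_rel×d = (-10)·(-6) − (-1)·(-18) = 42
since m = R²·101 − 42²:  R² = (1764 + 4700) / 101 = 64
R = √64 = 8  ⇒  r_B = 8 − 4 = 4

rB=4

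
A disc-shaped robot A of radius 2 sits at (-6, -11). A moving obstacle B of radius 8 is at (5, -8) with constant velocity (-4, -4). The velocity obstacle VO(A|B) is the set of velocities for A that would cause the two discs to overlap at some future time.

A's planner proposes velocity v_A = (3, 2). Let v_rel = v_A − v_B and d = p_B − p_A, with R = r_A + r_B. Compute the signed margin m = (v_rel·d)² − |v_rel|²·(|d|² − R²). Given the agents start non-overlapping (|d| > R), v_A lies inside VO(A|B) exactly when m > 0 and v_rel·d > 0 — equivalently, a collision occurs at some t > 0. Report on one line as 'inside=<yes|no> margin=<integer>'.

d = (11, 3),  |d|² = 130;  R = 2+8 = 10,  c = 130−10² = 30
v_rel = (7, 6),  |v_rel|² = 85;  v_rel·d = (7)·(11) + (6)·(3) = 95
85·t² − 190·t + 30 = 0  ⇒  m = 95² − 85·30 = 6475
m = 6475 > 0,  v_rel·d = 95 > 0  ⇒  inside

inside=yes margin=6475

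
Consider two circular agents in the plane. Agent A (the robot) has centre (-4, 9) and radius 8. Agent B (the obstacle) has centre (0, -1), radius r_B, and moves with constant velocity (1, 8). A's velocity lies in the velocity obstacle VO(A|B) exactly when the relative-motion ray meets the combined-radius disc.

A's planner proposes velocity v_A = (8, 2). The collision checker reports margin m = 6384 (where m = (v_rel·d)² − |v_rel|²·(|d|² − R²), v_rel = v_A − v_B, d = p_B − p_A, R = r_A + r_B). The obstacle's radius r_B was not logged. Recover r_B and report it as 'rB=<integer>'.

m = 6384
d = (4, -10);  v_rel = (7, -6),  |v_rel|² = 85
v_rel×d = (7)·(-10) − (-6)·(4) = -46
since m = R²·85 − (-46)²:  R² = (2116 + 6384) / 85 = 100
R = √100 = 10  ⇒  r_B = 10 − 8 = 2

rB=2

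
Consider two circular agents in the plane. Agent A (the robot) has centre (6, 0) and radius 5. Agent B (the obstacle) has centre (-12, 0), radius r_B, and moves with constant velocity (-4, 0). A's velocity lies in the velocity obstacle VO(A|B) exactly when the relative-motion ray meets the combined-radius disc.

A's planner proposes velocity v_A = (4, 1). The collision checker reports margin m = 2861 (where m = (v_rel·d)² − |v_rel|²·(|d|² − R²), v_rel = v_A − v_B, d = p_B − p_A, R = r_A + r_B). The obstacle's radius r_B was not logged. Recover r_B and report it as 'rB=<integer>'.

m = 2861
d = (-18, 0);  v_rel = (8, 1),  |v_rel|² = 65
v_rel×d = (8)·(0) − (1)·(-18) = 18
since m = R²·65 − 18²:  R² = (324 + 2861) / 65 = 49
R = √49 = 7  ⇒  r_B = 7 − 5 = 2

rB=2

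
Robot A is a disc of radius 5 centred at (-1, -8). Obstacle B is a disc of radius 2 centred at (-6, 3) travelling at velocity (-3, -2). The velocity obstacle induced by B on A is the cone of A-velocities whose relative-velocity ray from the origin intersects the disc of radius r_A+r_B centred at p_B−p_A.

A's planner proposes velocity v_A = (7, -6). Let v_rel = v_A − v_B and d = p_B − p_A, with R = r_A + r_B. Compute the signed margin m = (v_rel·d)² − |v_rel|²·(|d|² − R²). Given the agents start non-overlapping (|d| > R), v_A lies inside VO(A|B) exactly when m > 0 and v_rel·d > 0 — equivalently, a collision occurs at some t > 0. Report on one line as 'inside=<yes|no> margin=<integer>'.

d = (-5, 11),  |d|² = 146;  R = 5+2 = 7,  c = 146−7² = 97
v_rel = (10, -4),  |v_rel|² = 116;  v_rel·d = (10)·(-5) + (-4)·(11) = -94
116·t² + 188·t + 97 = 0  ⇒  m = (-94)² − 116·97 = -2416
m = -2416 < 0,  v_rel·d = -94 < 0  ⇒  outside

inside=no margin=-2416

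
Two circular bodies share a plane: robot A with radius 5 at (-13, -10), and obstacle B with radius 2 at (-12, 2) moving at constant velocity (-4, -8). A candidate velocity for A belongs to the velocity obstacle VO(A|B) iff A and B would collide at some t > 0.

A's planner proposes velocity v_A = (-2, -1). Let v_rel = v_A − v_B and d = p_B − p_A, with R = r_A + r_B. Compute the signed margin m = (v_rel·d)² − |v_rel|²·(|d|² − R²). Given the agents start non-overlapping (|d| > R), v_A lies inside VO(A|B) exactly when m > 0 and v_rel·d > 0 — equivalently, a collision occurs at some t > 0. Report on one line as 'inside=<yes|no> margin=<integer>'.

d = (1, 12),  |d|² = 145;  R = 5+2 = 7,  c = 145−7² = 96
v_rel = (2, 7),  |v_rel|² = 53;  v_rel·d = (2)·(1) + (7)·(12) = 86
53·t² − 172·t + 96 = 0  ⇒  m = 86² − 53·96 = 2308
m = 2308 > 0,  v_rel·d = 86 > 0  ⇒  inside

inside=yes margin=2308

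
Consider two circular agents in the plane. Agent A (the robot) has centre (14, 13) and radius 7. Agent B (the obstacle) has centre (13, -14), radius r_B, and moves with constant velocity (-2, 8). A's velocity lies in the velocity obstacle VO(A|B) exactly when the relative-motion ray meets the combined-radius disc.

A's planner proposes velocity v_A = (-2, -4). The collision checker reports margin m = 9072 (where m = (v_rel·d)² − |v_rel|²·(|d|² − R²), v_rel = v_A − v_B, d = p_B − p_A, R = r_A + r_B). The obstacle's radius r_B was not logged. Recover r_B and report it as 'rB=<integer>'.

m = 9072
d = (-1, -27);  v_rel = (0, -12),  |v_rel|² = 144
v_rel×d = (0)·(-27) − (-12)·(-1) = -12
since m = R²·144 − (-12)²:  R² = (144 + 9072) / 144 = 64
R = √64 = 8  ⇒  r_B = 8 − 7 = 1

rB=1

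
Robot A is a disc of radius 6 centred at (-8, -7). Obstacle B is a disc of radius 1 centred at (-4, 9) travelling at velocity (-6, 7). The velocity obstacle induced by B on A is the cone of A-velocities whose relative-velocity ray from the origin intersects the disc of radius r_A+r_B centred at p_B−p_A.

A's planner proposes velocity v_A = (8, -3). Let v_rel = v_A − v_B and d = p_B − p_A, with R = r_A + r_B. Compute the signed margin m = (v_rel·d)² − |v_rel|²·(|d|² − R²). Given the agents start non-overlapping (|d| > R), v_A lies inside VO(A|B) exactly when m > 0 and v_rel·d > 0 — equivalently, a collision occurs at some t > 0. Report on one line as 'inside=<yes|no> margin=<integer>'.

d = (4, 16),  |d|² = 272;  R = 6+1 = 7,  c = 272−7² = 223
v_rel = (14, -10),  |v_rel|² = 296;  v_rel·d = (14)·(4) + (-10)·(16) = -104
296·t² + 208·t + 223 = 0  ⇒  m = (-104)² − 296·223 = -55192
m = -55192 < 0,  v_rel·d = -104 < 0  ⇒  outside

inside=no margin=-55192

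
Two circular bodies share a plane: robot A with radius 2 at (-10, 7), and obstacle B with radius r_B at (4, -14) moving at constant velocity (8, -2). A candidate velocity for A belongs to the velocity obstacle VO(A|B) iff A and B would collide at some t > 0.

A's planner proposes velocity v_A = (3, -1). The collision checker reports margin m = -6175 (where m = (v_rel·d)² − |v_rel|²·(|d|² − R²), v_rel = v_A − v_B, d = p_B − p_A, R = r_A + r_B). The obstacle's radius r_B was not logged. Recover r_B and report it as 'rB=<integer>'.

m = -6175
d = (14, -21);  v_rel = (-5, 1),  |v_rel|² = 26
v_rel×d = (-5)·(-21) − (1)·(14) = 91
since m = R²·26 − 91²:  R² = (8281 + -6175) / 26 = 81
R = √81 = 9  ⇒  r_B = 9 − 2 = 7

rB=7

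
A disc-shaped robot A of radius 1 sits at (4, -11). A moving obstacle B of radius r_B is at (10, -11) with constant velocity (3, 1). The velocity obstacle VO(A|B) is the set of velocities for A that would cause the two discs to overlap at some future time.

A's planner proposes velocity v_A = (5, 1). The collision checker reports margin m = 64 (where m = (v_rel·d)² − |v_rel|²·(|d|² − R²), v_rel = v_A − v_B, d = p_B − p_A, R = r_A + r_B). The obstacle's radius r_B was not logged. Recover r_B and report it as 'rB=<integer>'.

m = 64
d = (6, 0);  v_rel = (2, 0),  |v_rel|² = 4
v_rel×d = (2)·(0) − (0)·(6) = 0
since m = R²·4 − 0²:  R² = (0 + 64) / 4 = 16
R = √16 = 4  ⇒  r_B = 4 − 1 = 3

rB=3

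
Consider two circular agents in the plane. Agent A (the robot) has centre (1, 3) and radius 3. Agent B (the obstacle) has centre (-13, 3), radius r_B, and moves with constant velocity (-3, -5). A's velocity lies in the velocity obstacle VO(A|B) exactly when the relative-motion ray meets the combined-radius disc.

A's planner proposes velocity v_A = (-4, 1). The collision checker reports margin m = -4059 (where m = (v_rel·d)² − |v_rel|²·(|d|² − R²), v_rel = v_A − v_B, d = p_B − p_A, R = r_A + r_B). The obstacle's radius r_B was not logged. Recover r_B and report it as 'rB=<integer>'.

m = -4059
d = (-14, 0);  v_rel = (-1, 6),  |v_rel|² = 37
v_rel×d = (-1)·(0) − (6)·(-14) = 84
since m = R²·37 − 84²:  R² = (7056 + -4059) / 37 = 81
R = √81 = 9  ⇒  r_B = 9 − 3 = 6

rB=6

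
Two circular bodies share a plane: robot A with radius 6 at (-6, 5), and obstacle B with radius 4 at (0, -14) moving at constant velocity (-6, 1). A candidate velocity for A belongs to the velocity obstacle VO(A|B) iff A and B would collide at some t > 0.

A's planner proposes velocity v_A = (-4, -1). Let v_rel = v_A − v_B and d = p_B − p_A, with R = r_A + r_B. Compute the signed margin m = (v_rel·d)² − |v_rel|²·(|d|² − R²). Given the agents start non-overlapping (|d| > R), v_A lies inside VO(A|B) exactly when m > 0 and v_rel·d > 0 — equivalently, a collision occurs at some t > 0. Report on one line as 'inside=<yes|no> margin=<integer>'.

d = (6, -19),  |d|² = 397;  R = 6+4 = 10,  c = 397−10² = 297
v_rel = (2, -2),  |v_rel|² = 8;  v_rel·d = (2)·(6) + (-2)·(-19) = 50
8·t² − 100·t + 297 = 0  ⇒  m = 50² − 8·297 = 124
m = 124 > 0,  v_rel·d = 50 > 0  ⇒  inside

inside=yes margin=124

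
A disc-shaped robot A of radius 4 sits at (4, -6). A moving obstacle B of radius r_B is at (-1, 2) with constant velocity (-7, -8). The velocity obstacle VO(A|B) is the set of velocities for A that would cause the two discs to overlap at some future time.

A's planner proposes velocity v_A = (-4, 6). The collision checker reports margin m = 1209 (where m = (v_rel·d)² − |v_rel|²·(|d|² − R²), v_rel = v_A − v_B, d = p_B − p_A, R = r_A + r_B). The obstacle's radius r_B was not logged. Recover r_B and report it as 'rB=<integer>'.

m = 1209
d = (-5, 8);  v_rel = (3, 14),  |v_rel|² = 205
v_rel×d = (3)·(8) − (14)·(-5) = 94
since m = R²·205 − 94²:  R² = (8836 + 1209) / 205 = 49
R = √49 = 7  ⇒  r_B = 7 − 4 = 3

rB=3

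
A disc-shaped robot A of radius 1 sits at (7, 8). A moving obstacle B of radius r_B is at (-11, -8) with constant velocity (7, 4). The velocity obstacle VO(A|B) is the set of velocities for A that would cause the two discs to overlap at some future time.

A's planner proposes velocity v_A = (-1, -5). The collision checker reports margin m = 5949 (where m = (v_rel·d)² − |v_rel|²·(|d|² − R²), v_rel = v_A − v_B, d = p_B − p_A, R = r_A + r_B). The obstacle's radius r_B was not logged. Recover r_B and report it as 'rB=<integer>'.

m = 5949
d = (-18, -16);  v_rel = (-8, -9),  |v_rel|² = 145
v_rel×d = (-8)·(-16) − (-9)·(-18) = -34
since m = R²·145 − (-34)²:  R² = (1156 + 5949) / 145 = 49
R = √49 = 7  ⇒  r_B = 7 − 1 = 6

rB=6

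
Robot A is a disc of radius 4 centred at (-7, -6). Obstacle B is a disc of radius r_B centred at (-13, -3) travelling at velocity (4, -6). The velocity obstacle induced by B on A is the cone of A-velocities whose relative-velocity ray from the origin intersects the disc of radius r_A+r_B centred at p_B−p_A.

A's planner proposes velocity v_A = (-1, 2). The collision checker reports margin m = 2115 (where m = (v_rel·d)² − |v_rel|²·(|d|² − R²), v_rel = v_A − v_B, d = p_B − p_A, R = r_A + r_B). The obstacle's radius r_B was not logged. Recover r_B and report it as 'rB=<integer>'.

m = 2115
d = (-6, 3);  v_rel = (-5, 8),  |v_rel|² = 89
v_rel×d = (-5)·(3) − (8)·(-6) = 33
since m = R²·89 − 33²:  R² = (1089 + 2115) / 89 = 36
R = √36 = 6  ⇒  r_B = 6 − 4 = 2

rB=2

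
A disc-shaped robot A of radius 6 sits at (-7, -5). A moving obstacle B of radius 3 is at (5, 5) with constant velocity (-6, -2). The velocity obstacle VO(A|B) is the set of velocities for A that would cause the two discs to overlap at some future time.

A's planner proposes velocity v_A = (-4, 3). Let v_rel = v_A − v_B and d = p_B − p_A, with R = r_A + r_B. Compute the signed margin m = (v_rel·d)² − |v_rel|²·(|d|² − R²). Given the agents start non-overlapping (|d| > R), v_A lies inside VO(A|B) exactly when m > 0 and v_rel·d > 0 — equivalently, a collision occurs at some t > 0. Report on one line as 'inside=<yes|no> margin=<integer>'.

d = (12, 10),  |d|² = 244;  R = 6+3 = 9,  c = 244−9² = 163
v_rel = (2, 5),  |v_rel|² = 29;  v_rel·d = (2)·(12) + (5)·(10) = 74
29·t² − 148·t + 163 = 0  ⇒  m = 74² − 29·163 = 749
m = 749 > 0,  v_rel·d = 74 > 0  ⇒  inside

inside=yes margin=749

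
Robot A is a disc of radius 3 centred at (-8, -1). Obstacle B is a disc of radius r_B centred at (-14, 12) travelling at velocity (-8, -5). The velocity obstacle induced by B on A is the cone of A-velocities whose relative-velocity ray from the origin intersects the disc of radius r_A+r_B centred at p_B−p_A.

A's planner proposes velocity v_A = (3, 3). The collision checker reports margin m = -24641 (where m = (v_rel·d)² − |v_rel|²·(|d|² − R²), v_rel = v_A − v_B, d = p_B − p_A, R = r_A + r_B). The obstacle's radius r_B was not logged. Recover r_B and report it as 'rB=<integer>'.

m = -24641
d = (-6, 13);  v_rel = (11, 8),  |v_rel|² = 185
v_rel×d = (11)·(13) − (8)·(-6) = 191
since m = R²·185 − 191²:  R² = (36481 + -24641) / 185 = 64
R = √64 = 8  ⇒  r_B = 8 − 3 = 5

rB=5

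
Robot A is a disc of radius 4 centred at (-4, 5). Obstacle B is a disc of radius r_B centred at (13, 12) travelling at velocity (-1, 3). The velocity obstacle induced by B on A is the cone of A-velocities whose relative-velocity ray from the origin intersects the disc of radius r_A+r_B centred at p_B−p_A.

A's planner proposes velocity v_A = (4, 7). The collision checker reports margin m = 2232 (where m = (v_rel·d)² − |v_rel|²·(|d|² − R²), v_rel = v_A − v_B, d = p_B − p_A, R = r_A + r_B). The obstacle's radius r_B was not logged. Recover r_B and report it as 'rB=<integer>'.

m = 2232
d = (17, 7);  v_rel = (5, 4),  |v_rel|² = 41
v_rel×d = (5)·(7) − (4)·(17) = -33
since m = R²·41 − (-33)²:  R² = (1089 + 2232) / 41 = 81
R = √81 = 9  ⇒  r_B = 9 − 4 = 5

rB=5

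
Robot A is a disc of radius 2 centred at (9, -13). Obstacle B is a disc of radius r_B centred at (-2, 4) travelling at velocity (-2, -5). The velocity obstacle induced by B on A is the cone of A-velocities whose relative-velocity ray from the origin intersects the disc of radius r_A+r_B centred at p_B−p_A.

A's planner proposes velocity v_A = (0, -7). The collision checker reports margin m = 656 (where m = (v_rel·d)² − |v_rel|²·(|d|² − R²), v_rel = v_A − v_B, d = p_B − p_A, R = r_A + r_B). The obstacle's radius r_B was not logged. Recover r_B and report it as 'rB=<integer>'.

m = 656
d = (-11, 17);  v_rel = (2, -2),  |v_rel|² = 8
v_rel×d = (2)·(17) − (-2)·(-11) = 12
since m = R²·8 − 12²:  R² = (144 + 656) / 8 = 100
R = √100 = 10  ⇒  r_B = 10 − 2 = 8

rB=8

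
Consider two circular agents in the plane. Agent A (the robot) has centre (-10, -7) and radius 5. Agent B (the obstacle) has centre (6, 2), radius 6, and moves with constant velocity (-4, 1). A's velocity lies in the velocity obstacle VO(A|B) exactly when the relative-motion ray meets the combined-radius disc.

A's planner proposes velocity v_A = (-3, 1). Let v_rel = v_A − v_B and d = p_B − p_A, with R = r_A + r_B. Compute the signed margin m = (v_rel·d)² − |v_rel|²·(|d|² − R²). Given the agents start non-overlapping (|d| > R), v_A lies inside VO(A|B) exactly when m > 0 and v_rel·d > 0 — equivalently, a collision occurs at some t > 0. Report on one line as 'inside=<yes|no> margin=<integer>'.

d = (16, 9),  |d|² = 337;  R = 5+6 = 11,  c = 337−11² = 216
v_rel = (1, 0),  |v_rel|² = 1;  v_rel·d = (1)·(16) + (0)·(9) = 16
1·t² − 32·t + 216 = 0  ⇒  m = 16² − 1·216 = 40
m = 40 > 0,  v_rel·d = 16 > 0  ⇒  inside

inside=yes margin=40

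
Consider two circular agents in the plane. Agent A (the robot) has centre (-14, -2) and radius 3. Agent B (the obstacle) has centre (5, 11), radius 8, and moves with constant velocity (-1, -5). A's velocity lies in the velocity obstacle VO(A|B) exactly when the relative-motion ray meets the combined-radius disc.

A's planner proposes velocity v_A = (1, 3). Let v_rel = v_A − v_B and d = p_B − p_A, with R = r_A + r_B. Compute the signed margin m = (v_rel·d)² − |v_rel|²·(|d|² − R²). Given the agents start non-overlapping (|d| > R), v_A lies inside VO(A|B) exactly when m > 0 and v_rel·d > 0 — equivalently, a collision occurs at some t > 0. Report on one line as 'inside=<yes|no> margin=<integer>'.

d = (19, 13),  |d|² = 530;  R = 3+8 = 11,  c = 530−11² = 409
v_rel = (2, 8),  |v_rel|² = 68;  v_rel·d = (2)·(19) + (8)·(13) = 142
68·t² − 284·t + 409 = 0  ⇒  m = 142² − 68·409 = -7648
m = -7648 < 0,  v_rel·d = 142 > 0  ⇒  outside

inside=no margin=-7648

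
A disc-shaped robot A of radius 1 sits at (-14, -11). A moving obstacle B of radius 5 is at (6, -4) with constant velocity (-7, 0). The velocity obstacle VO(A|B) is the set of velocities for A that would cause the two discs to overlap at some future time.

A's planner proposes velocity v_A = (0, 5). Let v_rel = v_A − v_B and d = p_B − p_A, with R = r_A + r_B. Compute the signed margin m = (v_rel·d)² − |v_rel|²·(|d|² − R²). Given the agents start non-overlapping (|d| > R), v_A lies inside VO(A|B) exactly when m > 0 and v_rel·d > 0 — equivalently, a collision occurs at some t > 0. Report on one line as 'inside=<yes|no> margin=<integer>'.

d = (20, 7),  |d|² = 449;  R = 1+5 = 6,  c = 449−6² = 413
v_rel = (7, 5),  |v_rel|² = 74;  v_rel·d = (7)·(20) + (5)·(7) = 175
74·t² − 350·t + 413 = 0  ⇒  m = 175² − 74·413 = 63
m = 63 > 0,  v_rel·d = 175 > 0  ⇒  inside

inside=yes margin=63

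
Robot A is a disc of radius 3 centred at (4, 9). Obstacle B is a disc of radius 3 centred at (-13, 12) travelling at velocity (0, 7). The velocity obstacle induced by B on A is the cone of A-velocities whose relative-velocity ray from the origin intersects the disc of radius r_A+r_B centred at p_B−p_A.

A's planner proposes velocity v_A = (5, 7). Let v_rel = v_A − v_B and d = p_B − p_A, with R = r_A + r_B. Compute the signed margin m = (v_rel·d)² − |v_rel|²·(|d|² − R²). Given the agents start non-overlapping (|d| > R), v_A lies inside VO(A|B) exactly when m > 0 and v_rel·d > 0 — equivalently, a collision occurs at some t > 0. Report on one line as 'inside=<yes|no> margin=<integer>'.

d = (-17, 3),  |d|² = 298;  R = 3+3 = 6,  c = 298−6² = 262
v_rel = (5, 0),  |v_rel|² = 25;  v_rel·d = (5)·(-17) + (0)·(3) = -85
25·t² + 170·t + 262 = 0  ⇒  m = (-85)² − 25·262 = 675
m = 675 > 0,  v_rel·d = -85 < 0  ⇒  outside

inside=no margin=675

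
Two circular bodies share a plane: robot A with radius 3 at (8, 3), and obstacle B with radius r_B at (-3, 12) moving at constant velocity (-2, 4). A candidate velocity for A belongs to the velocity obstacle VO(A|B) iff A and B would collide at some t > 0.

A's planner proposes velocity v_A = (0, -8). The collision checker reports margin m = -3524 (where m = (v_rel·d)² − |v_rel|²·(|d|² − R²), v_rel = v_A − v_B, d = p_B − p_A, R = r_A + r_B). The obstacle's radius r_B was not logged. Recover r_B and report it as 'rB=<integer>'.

m = -3524
d = (-11, 9);  v_rel = (2, -12),  |v_rel|² = 148
v_rel×d = (2)·(9) − (-12)·(-11) = -114
since m = R²·148 − (-114)²:  R² = (12996 + -3524) / 148 = 64
R = √64 = 8  ⇒  r_B = 8 − 3 = 5

rB=5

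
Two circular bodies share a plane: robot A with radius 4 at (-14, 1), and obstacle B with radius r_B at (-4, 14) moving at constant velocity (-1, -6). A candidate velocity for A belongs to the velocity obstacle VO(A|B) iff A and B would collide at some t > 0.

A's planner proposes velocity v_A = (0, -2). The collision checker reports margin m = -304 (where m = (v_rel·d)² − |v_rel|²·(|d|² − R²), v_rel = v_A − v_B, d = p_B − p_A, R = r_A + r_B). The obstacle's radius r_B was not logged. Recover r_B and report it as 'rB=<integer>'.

m = -304
d = (10, 13);  v_rel = (1, 4),  |v_rel|² = 17
v_rel×d = (1)·(13) − (4)·(10) = -27
since m = R²·17 − (-27)²:  R² = (729 + -304) / 17 = 25
R = √25 = 5  ⇒  r_B = 5 − 4 = 1

rB=1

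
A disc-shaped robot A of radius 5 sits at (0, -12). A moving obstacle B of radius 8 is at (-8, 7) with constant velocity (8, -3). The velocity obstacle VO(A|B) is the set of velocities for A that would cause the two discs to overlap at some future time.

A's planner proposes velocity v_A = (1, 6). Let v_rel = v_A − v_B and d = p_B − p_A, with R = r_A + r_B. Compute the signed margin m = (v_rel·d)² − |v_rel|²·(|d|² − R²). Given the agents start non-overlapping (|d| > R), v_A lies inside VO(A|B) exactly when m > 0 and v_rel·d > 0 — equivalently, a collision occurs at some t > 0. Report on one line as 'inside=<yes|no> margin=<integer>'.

d = (-8, 19),  |d|² = 425;  R = 5+8 = 13,  c = 425−13² = 256
v_rel = (-7, 9),  |v_rel|² = 130;  v_rel·d = (-7)·(-8) + (9)·(19) = 227
130·t² − 454·t + 256 = 0  ⇒  m = 227² − 130·256 = 18249
m = 18249 > 0,  v_rel·d = 227 > 0  ⇒  inside

inside=yes margin=18249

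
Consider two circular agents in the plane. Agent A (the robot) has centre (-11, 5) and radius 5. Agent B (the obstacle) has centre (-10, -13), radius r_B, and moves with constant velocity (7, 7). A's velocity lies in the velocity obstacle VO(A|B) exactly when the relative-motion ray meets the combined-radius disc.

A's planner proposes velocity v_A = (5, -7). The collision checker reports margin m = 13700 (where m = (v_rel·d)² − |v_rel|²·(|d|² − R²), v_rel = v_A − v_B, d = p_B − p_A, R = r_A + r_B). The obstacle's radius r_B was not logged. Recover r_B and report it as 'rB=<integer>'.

m = 13700
d = (1, -18);  v_rel = (-2, -14),  |v_rel|² = 200
v_rel×d = (-2)·(-18) − (-14)·(1) = 50
since m = R²·200 − 50²:  R² = (2500 + 13700) / 200 = 81
R = √81 = 9  ⇒  r_B = 9 − 5 = 4

rB=4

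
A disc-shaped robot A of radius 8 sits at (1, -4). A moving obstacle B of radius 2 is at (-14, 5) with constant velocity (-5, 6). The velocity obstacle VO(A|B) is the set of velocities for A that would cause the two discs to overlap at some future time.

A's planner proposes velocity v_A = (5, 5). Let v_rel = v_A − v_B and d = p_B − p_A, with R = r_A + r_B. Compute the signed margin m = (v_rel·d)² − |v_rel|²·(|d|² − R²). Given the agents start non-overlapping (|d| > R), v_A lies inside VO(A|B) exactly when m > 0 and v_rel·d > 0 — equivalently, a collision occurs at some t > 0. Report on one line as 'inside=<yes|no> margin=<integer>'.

d = (-15, 9),  |d|² = 306;  R = 8+2 = 10,  c = 306−10² = 206
v_rel = (10, -1),  |v_rel|² = 101;  v_rel·d = (10)·(-15) + (-1)·(9) = -159
101·t² + 318·t + 206 = 0  ⇒  m = (-159)² − 101·206 = 4475
m = 4475 > 0,  v_rel·d = -159 < 0  ⇒  outside

inside=no margin=4475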